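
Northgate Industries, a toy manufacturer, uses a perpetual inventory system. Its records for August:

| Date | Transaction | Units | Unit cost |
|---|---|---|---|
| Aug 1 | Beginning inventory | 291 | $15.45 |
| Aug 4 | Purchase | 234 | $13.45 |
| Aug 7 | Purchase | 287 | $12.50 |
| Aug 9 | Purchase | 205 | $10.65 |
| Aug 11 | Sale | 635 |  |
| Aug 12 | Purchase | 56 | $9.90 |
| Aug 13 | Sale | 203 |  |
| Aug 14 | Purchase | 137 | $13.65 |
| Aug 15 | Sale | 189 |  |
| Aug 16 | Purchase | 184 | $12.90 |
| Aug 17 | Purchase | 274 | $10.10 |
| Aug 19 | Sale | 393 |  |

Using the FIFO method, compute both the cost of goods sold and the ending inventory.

Aug 11, 635 sold [FIFO — oldest first]: 291 @ $15.45 + 234 @ $13.45 + 110 @ $12.50 = $9,018.25
Aug 13, 203 sold [FIFO — oldest first]: 177 @ $12.50 + 26 @ $10.65 = $2,489.40
Aug 15, 189 sold [FIFO — oldest first]: 179 @ $10.65 + 10 @ $9.90 = $2,005.35
Aug 19, 393 sold [FIFO — oldest first]: 46 @ $9.90 + 137 @ $13.65 + 184 @ $12.90 + 26 @ $10.10 = $4,961.65
Total COGS = $9,018.25 + $2,489.40 + $2,005.35 + $4,961.65 = $18,474.65
Ending inventory: 248 @ $10.10 = $2,504.80

COGS = $18,474.65; ending inventory = $2,504.80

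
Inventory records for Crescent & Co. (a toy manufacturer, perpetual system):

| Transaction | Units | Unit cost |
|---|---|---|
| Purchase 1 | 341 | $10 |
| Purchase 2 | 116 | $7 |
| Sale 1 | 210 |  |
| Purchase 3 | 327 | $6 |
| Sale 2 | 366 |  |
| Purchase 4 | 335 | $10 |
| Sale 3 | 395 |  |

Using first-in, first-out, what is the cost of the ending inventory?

Sale 1 (210) [FIFO — oldest first]: 210 @ $10 = $2,100
Sale 2 (366) [FIFO — oldest first]: 131 @ $10 + 116 @ $7 + 119 @ $6 = $2,836
Sale 3 (395) [FIFO — oldest first]: 208 @ $6 + 187 @ $10 = $3,118
Total COGS = $2,100 + $2,836 + $3,118 = $8,054
Ending inventory: 148 @ $10 = $1,480

Ending inventory = $1,480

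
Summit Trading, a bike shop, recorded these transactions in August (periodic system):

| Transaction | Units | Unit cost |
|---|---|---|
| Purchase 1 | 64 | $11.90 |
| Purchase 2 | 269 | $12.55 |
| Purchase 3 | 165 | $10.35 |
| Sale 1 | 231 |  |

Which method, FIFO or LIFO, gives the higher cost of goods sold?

FIFO COGS: 64 @ $11.90 + 167 @ $12.55 = $2,857.45
LIFO COGS: 165 @ $10.35 + 66 @ $12.55 = $2,536.05

FIFO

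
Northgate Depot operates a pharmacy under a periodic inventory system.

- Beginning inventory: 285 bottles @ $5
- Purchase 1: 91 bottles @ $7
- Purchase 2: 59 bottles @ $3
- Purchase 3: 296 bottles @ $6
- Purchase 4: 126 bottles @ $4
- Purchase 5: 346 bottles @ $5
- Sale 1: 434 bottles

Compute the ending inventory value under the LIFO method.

Ending inventory = $4,167

Sale 1 (434) [LIFO — newest first]: 346 @ $5 + 88 @ $4 = $2,082
Ending inventory: 285 @ $5 + 91 @ $7 + 59 @ $3 + 296 @ $6 + 38 @ $4 = $4,167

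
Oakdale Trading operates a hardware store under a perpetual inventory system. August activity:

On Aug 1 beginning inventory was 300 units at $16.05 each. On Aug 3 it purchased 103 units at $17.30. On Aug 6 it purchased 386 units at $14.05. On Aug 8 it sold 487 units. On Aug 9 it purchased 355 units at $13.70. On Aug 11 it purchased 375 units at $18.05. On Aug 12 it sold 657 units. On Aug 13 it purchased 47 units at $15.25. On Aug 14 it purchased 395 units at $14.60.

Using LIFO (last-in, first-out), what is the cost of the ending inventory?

Ending inventory = $12,333.45

Aug 8, 487 sold [LIFO — newest first]: 386 @ $14.05 + 101 @ $17.30 = $7,170.60
Aug 12, 657 sold [LIFO — newest first]: 375 @ $18.05 + 282 @ $13.70 = $10,632.15
Total COGS = $7,170.60 + $10,632.15 = $17,802.75
Ending inventory: 300 @ $16.05 + 2 @ $17.30 + 73 @ $13.70 + 47 @ $15.25 + 395 @ $14.60 = $12,333.45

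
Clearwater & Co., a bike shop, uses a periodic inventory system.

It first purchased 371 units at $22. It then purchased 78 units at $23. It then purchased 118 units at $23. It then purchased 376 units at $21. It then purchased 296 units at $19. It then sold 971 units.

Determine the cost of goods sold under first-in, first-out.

COGS = $21,098

Sale 1 (971) [FIFO — oldest first]: 371 @ $22 + 78 @ $23 + 118 @ $23 + 376 @ $21 + 28 @ $19 = $21,098
Ending inventory: 268 @ $19 = $5,092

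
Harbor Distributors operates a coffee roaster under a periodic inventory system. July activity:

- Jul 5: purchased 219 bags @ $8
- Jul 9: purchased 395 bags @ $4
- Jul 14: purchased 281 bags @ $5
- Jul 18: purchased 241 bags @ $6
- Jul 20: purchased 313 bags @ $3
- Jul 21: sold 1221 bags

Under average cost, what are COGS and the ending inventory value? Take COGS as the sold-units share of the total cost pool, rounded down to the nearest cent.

Jul 21, sell 1221: 1221/1449 × $7,122.00 → $6,001.35
Ending inventory (cost pool remaining) = $1,120.65

COGS = $6,001.35; ending inventory = $1,120.65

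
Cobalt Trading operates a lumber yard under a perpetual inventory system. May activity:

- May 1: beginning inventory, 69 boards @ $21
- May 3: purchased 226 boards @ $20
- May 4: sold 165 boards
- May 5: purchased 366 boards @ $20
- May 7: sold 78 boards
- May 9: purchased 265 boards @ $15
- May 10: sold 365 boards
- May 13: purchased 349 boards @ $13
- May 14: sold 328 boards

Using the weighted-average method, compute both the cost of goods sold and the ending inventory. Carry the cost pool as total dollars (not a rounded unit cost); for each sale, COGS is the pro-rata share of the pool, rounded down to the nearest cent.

After May 1: 69 on hand, pool $1,449.00 (≈ $21.0000 each)
After May 3: 295 on hand, pool $5,969.00 (≈ $20.2339 each)
May 4, sell 165: 165/295 × $5,969.00 → $3,338.59
After May 5: 496 on hand, pool $9,950.41 (≈ $20.0613 each)
May 7, sell 78: 78/496 × $9,950.41 → $1,564.78
After May 9: 683 on hand, pool $12,360.63 (≈ $18.0976 each)
May 10, sell 365: 365/683 × $12,360.63 → $6,605.60
After May 13: 667 on hand, pool $10,292.03 (≈ $15.4303 each)
May 14, sell 328: 328/667 × $10,292.03 → $5,061.14
Total COGS = $3,338.59 + $1,564.78 + $6,605.60 + $5,061.14 = $16,570.11
Ending inventory (cost pool remaining) = $5,230.89
Check: goods available $21,801.00 = COGS $16,570.11 + ending $5,230.89

COGS = $16,570.11; ending inventory = $5,230.89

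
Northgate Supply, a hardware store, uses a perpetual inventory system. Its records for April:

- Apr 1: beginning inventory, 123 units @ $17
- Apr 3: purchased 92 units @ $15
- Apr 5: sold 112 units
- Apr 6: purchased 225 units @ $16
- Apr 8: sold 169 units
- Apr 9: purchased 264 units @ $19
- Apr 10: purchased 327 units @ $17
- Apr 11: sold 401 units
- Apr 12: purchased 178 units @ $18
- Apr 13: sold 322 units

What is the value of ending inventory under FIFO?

Ending inventory = $3,663

Apr 5, 112 sold [FIFO — oldest first]: 112 @ $17 = $1,904
Apr 8, 169 sold [FIFO — oldest first]: 11 @ $17 + 92 @ $15 + 66 @ $16 = $2,623
Apr 11, 401 sold [FIFO — oldest first]: 159 @ $16 + 242 @ $19 = $7,142
Apr 13, 322 sold [FIFO — oldest first]: 22 @ $19 + 300 @ $17 = $5,518
Total COGS = $1,904 + $2,623 + $7,142 + $5,518 = $17,187
Ending inventory: 27 @ $17 + 178 @ $18 = $3,663
Check: goods available $20,850 = COGS $17,187 + ending $3,663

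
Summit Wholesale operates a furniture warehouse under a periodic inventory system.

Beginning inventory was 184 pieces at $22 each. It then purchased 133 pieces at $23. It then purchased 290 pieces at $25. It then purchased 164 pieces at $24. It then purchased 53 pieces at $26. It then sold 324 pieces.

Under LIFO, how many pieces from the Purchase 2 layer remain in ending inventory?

Sale 1 (324) [LIFO — newest first]: 53 @ $26 + 164 @ $24 + 107 @ $25 = $7,989
Ending inventory: 184 @ $22 + 133 @ $23 + 183 @ $25 = $11,682
Check: goods available $19,671 = COGS $7,989 + ending $11,682

183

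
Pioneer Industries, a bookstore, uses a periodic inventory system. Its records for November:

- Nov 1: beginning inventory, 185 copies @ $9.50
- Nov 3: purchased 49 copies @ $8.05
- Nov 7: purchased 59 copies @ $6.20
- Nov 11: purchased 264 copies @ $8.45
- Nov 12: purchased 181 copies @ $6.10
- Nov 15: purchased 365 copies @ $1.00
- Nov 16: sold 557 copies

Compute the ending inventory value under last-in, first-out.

Nov 16, 557 sold [LIFO — newest first]: 365 @ $1.00 + 181 @ $6.10 + 11 @ $8.45 = $1,562.05
Ending inventory: 185 @ $9.50 + 49 @ $8.05 + 59 @ $6.20 + 253 @ $8.45 = $4,655.60
Check: goods available $6,217.65 = COGS $1,562.05 + ending $4,655.60

Ending inventory = $4,655.60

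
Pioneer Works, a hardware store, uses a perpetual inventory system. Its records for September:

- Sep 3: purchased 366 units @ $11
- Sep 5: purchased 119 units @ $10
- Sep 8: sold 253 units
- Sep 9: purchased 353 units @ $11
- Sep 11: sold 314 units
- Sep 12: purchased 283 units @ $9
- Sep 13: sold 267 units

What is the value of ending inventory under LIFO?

Ending inventory = $3,125

Sep 8, 253 sold [LIFO — newest first]: 119 @ $10 + 134 @ $11 = $2,664
Sep 11, 314 sold [LIFO — newest first]: 314 @ $11 = $3,454
Sep 13, 267 sold [LIFO — newest first]: 267 @ $9 = $2,403
Total COGS = $2,664 + $3,454 + $2,403 = $8,521
Ending inventory: 232 @ $11 + 39 @ $11 + 16 @ $9 = $3,125
Check: goods available $11,646 = COGS $8,521 + ending $3,125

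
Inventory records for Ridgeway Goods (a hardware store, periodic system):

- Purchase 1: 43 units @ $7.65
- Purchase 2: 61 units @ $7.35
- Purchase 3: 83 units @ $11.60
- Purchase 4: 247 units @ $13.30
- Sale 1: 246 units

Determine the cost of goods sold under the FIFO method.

COGS = $2,524.80

Sale 1 (246) [FIFO — oldest first]: 43 @ $7.65 + 61 @ $7.35 + 83 @ $11.60 + 59 @ $13.30 = $2,524.80
Ending inventory: 188 @ $13.30 = $2,500.40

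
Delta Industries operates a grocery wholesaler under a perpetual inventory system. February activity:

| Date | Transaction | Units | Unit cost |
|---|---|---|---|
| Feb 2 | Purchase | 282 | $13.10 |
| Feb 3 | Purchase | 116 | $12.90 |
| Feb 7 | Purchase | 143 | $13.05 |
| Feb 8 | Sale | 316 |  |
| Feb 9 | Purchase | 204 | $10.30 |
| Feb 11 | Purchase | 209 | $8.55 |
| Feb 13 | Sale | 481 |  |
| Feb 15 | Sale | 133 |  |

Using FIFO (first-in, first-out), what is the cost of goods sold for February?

COGS = $10,739.70

Feb 8, 316 sold [FIFO — oldest first]: 282 @ $13.10 + 34 @ $12.90 = $4,132.80
Feb 13, 481 sold [FIFO — oldest first]: 82 @ $12.90 + 143 @ $13.05 + 204 @ $10.30 + 52 @ $8.55 = $5,469.75
Feb 15, 133 sold [FIFO — oldest first]: 133 @ $8.55 = $1,137.15
Total COGS = $4,132.80 + $5,469.75 + $1,137.15 = $10,739.70
Ending inventory: 24 @ $8.55 = $205.20
Check: goods available $10,944.90 = COGS $10,739.70 + ending $205.20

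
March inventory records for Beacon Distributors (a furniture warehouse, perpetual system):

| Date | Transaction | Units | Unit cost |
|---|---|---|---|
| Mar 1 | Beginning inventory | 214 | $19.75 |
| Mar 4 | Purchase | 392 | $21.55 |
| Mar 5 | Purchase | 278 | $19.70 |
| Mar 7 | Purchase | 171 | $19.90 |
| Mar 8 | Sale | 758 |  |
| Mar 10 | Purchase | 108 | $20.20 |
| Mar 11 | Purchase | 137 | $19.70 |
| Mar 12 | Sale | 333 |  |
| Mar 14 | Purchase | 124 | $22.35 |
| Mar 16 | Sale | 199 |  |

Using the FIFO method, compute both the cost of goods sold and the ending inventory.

COGS = $26,237.10; ending inventory = $2,968.40

Mar 8, 758 sold [FIFO — oldest first]: 214 @ $19.75 + 392 @ $21.55 + 152 @ $19.70 = $15,668.50
Mar 12, 333 sold [FIFO — oldest first]: 126 @ $19.70 + 171 @ $19.90 + 36 @ $20.20 = $6,612.30
Mar 16, 199 sold [FIFO — oldest first]: 72 @ $20.20 + 127 @ $19.70 = $3,956.30
Total COGS = $15,668.50 + $6,612.30 + $3,956.30 = $26,237.10
Ending inventory: 10 @ $19.70 + 124 @ $22.35 = $2,968.40
Check: goods available $29,205.50 = COGS $26,237.10 + ending $2,968.40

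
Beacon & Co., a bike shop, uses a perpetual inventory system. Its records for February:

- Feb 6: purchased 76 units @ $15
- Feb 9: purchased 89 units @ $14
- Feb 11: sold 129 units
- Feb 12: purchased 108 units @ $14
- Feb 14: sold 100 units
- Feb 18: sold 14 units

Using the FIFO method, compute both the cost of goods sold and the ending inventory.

COGS = $3,478; ending inventory = $420

Feb 11, 129 sold [FIFO — oldest first]: 76 @ $15 + 53 @ $14 = $1,882
Feb 14, 100 sold [FIFO — oldest first]: 36 @ $14 + 64 @ $14 = $1,400
Feb 18, 14 sold [FIFO — oldest first]: 14 @ $14 = $196
Total COGS = $1,882 + $1,400 + $196 = $3,478
Ending inventory: 30 @ $14 = $420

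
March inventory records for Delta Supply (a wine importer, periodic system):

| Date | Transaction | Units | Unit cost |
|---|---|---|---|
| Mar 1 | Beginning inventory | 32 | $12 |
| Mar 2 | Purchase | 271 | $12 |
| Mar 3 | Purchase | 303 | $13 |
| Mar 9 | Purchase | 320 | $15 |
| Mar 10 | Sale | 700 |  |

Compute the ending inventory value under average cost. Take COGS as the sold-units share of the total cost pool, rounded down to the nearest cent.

Mar 10, sell 700: 700/926 × $12,375.00 → $9,354.75
Ending inventory (cost pool remaining) = $3,020.25
Check: goods available $12,375.00 = COGS $9,354.75 + ending $3,020.25

Ending inventory = $3,020.25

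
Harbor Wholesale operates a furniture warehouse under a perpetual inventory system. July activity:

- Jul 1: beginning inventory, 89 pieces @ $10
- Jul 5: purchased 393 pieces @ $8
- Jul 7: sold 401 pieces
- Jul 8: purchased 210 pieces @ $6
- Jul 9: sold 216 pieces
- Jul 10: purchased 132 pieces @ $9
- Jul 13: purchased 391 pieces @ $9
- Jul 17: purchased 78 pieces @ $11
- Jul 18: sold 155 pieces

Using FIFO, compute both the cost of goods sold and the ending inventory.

Jul 7, 401 sold [FIFO — oldest first]: 89 @ $10 + 312 @ $8 = $3,386
Jul 9, 216 sold [FIFO — oldest first]: 81 @ $8 + 135 @ $6 = $1,458
Jul 18, 155 sold [FIFO — oldest first]: 75 @ $6 + 80 @ $9 = $1,170
Total COGS = $3,386 + $1,458 + $1,170 = $6,014
Ending inventory: 52 @ $9 + 391 @ $9 + 78 @ $11 = $4,845

COGS = $6,014; ending inventory = $4,845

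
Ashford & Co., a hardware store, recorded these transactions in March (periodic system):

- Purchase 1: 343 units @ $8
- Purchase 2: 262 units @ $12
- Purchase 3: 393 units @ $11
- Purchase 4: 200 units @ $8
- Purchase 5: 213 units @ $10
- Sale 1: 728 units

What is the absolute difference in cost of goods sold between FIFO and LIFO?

$46

FIFO COGS: 343 @ $8 + 262 @ $12 + 123 @ $11 = $7,241
LIFO COGS: 213 @ $10 + 200 @ $8 + 315 @ $11 = $7,195
Difference = |$7,241 − $7,195| = $46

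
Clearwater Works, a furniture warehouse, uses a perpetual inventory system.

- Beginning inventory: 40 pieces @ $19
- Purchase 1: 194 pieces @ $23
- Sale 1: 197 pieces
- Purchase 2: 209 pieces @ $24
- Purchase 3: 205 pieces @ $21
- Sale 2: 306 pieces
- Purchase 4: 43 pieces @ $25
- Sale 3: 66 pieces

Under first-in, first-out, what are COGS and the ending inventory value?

COGS = $12,884; ending inventory = $2,734

Sale 1 (197) [FIFO — oldest first]: 40 @ $19 + 157 @ $23 = $4,371
Sale 2 (306) [FIFO — oldest first]: 37 @ $23 + 209 @ $24 + 60 @ $21 = $7,127
Sale 3 (66) [FIFO — oldest first]: 66 @ $21 = $1,386
Total COGS = $4,371 + $7,127 + $1,386 = $12,884
Ending inventory: 79 @ $21 + 43 @ $25 = $2,734
Check: goods available $15,618 = COGS $12,884 + ending $2,734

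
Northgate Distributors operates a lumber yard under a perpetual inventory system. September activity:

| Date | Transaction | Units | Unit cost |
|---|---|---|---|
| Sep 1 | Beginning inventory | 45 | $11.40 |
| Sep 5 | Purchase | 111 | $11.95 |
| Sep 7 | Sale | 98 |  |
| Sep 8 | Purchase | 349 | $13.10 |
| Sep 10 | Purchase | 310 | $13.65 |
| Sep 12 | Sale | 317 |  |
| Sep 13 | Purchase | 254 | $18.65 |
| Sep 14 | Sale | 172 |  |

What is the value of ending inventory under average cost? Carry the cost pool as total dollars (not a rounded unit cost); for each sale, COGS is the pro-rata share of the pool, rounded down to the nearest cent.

Ending inventory = $7,392.06

After Sep 1: 45 on hand, pool $513.00 (≈ $11.4000 each)
After Sep 5: 156 on hand, pool $1,839.45 (≈ $11.7913 each)
Sep 7, sell 98: 98/156 × $1,839.45 → $1,155.55
After Sep 8: 407 on hand, pool $5,255.80 (≈ $12.9135 each)
After Sep 10: 717 on hand, pool $9,487.30 (≈ $13.2319 each)
Sep 12, sell 317: 317/717 × $9,487.30 → $4,194.52
After Sep 13: 654 on hand, pool $10,029.88 (≈ $15.3362 each)
Sep 14, sell 172: 172/654 × $10,029.88 → $2,637.82
Total COGS = $1,155.55 + $4,194.52 + $2,637.82 = $7,987.89
Ending inventory (cost pool remaining) = $7,392.06
Check: goods available $15,379.95 = COGS $7,987.89 + ending $7,392.06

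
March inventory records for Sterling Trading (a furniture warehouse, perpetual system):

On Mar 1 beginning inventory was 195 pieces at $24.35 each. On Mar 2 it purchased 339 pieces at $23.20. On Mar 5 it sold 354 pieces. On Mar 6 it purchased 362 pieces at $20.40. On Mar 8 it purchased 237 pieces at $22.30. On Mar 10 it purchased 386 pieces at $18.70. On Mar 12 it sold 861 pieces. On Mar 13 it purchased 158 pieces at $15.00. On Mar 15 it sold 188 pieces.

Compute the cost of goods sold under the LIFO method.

Mar 5, 354 sold [LIFO — newest first]: 339 @ $23.20 + 15 @ $24.35 = $8,230.05
Mar 12, 861 sold [LIFO — newest first]: 386 @ $18.70 + 237 @ $22.30 + 238 @ $20.40 = $17,358.50
Mar 15, 188 sold [LIFO — newest first]: 158 @ $15.00 + 30 @ $20.40 = $2,982.00
Total COGS = $8,230.05 + $17,358.50 + $2,982.00 = $28,570.55
Ending inventory: 180 @ $24.35 + 94 @ $20.40 = $6,300.60
Check: goods available $34,871.15 = COGS $28,570.55 + ending $6,300.60

COGS = $28,570.55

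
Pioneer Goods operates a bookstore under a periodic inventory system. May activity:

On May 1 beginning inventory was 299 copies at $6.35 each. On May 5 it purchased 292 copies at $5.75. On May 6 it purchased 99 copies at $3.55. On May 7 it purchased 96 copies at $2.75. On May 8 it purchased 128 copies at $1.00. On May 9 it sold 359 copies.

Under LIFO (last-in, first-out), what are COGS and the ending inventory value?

May 9, 359 sold [LIFO — newest first]: 128 @ $1.00 + 96 @ $2.75 + 99 @ $3.55 + 36 @ $5.75 = $950.45
Ending inventory: 299 @ $6.35 + 256 @ $5.75 = $3,370.65

COGS = $950.45; ending inventory = $3,370.65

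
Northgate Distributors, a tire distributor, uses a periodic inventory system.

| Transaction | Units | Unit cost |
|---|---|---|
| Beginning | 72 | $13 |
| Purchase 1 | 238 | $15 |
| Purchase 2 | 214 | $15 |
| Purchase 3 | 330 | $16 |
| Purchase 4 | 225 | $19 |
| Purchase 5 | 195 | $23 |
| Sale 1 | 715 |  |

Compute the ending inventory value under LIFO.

Ending inventory = $8,276

Sale 1 (715) [LIFO — newest first]: 195 @ $23 + 225 @ $19 + 295 @ $16 = $13,480
Ending inventory: 72 @ $13 + 238 @ $15 + 214 @ $15 + 35 @ $16 = $8,276
Check: goods available $21,756 = COGS $13,480 + ending $8,276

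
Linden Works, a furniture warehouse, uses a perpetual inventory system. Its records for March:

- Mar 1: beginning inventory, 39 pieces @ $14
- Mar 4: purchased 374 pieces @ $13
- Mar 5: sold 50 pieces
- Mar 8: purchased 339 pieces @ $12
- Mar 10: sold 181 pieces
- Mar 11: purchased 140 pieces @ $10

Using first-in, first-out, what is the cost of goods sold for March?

COGS = $3,042

Mar 5, 50 sold [FIFO — oldest first]: 39 @ $14 + 11 @ $13 = $689
Mar 10, 181 sold [FIFO — oldest first]: 181 @ $13 = $2,353
Total COGS = $689 + $2,353 = $3,042
Ending inventory: 182 @ $13 + 339 @ $12 + 140 @ $10 = $7,834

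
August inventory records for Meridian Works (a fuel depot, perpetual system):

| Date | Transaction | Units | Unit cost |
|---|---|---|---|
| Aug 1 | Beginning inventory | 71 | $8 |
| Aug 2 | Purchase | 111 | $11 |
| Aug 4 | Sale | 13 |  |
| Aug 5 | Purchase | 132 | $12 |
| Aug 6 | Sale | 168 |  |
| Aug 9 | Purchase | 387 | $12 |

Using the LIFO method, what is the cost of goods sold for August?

COGS = $2,123

Aug 4, 13 sold [LIFO — newest first]: 13 @ $11 = $143
Aug 6, 168 sold [LIFO — newest first]: 132 @ $12 + 36 @ $11 = $1,980
Total COGS = $143 + $1,980 = $2,123
Ending inventory: 71 @ $8 + 62 @ $11 + 387 @ $12 = $5,894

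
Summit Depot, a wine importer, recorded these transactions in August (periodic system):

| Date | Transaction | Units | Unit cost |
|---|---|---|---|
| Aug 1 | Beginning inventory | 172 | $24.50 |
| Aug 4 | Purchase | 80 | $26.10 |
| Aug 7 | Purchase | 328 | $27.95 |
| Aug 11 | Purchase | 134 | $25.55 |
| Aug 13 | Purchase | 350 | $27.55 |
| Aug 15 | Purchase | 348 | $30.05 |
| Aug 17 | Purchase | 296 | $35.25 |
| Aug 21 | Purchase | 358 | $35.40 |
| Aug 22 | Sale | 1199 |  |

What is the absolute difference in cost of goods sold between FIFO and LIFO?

$6,399.40

FIFO COGS: 172 @ $24.50 + 80 @ $26.10 + 328 @ $27.95 + 134 @ $25.55 + 350 @ $27.55 + 135 @ $30.05 = $32,592.55
LIFO COGS: 358 @ $35.40 + 296 @ $35.25 + 348 @ $30.05 + 197 @ $27.55 = $38,991.95
Difference = |$32,592.55 − $38,991.95| = $6,399.40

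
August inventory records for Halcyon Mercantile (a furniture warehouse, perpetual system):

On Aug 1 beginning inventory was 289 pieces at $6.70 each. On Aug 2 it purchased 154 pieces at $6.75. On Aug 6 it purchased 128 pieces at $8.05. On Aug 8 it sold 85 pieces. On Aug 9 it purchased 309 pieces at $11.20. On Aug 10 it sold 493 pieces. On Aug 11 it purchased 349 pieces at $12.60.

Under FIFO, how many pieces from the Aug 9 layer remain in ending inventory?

302

Aug 8, 85 sold [FIFO — oldest first]: 85 @ $6.70 = $569.50
Aug 10, 493 sold [FIFO — oldest first]: 204 @ $6.70 + 154 @ $6.75 + 128 @ $8.05 + 7 @ $11.20 = $3,515.10
Total COGS = $569.50 + $3,515.10 = $4,084.60
Ending inventory: 302 @ $11.20 + 349 @ $12.60 = $7,779.80
Check: goods available $11,864.40 = COGS $4,084.60 + ending $7,779.80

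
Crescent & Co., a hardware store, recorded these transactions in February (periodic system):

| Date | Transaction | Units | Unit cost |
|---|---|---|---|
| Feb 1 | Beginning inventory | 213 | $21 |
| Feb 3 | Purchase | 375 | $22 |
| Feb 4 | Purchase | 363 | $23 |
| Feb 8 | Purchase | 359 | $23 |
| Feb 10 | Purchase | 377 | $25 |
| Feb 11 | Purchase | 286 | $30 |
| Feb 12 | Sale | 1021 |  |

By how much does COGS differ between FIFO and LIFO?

FIFO COGS: 213 @ $21 + 375 @ $22 + 363 @ $23 + 70 @ $23 = $22,682
LIFO COGS: 286 @ $30 + 377 @ $25 + 358 @ $23 = $26,239
Difference = |$22,682 − $26,239| = $3,557

$3,557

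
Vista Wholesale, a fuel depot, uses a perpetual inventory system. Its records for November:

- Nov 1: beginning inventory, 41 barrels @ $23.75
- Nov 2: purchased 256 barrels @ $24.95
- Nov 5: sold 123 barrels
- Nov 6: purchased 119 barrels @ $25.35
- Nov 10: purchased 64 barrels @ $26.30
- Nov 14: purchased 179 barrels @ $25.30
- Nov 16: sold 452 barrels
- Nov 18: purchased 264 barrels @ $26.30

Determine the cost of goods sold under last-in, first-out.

COGS = $14,542.90

Nov 5, 123 sold [LIFO — newest first]: 123 @ $24.95 = $3,068.85
Nov 16, 452 sold [LIFO — newest first]: 179 @ $25.30 + 64 @ $26.30 + 119 @ $25.35 + 90 @ $24.95 = $11,474.05
Total COGS = $3,068.85 + $11,474.05 = $14,542.90
Ending inventory: 41 @ $23.75 + 43 @ $24.95 + 264 @ $26.30 = $8,989.80
Check: goods available $23,532.70 = COGS $14,542.90 + ending $8,989.80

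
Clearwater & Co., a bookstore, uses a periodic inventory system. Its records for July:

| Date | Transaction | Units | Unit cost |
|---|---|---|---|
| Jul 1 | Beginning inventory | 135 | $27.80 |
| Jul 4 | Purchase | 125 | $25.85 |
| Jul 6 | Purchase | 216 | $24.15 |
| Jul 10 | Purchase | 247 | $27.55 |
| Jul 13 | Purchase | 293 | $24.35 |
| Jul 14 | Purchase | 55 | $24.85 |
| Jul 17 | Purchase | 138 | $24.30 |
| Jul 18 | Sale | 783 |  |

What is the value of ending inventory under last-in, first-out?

Ending inventory = $10,993.15

Jul 18, 783 sold [LIFO — newest first]: 138 @ $24.30 + 55 @ $24.85 + 293 @ $24.35 + 247 @ $27.55 + 50 @ $24.15 = $19,867.05
Ending inventory: 135 @ $27.80 + 125 @ $25.85 + 166 @ $24.15 = $10,993.15
Check: goods available $30,860.20 = COGS $19,867.05 + ending $10,993.15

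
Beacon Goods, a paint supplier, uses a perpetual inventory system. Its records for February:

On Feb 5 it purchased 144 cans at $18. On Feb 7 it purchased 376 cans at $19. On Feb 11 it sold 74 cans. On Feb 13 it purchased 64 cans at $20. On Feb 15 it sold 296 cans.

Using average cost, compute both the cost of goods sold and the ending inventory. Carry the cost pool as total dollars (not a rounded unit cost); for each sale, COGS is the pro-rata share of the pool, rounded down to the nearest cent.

After Feb 5: 144 on hand, pool $2,592.00 (≈ $18.0000 each)
After Feb 7: 520 on hand, pool $9,736.00 (≈ $18.7231 each)
Feb 11, sell 74: 74/520 × $9,736.00 → $1,385.50
After Feb 13: 510 on hand, pool $9,630.50 (≈ $18.8833 each)
Feb 15, sell 296: 296/510 × $9,630.50 → $5,589.46
Total COGS = $1,385.50 + $5,589.46 = $6,974.96
Ending inventory (cost pool remaining) = $4,041.04
Check: goods available $11,016.00 = COGS $6,974.96 + ending $4,041.04

COGS = $6,974.96; ending inventory = $4,041.04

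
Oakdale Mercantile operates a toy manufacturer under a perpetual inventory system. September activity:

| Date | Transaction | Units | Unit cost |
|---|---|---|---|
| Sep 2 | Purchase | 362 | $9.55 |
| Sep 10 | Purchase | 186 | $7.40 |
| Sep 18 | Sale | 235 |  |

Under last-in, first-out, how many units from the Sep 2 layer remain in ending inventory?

313

Sep 18, 235 sold [LIFO — newest first]: 186 @ $7.40 + 49 @ $9.55 = $1,844.35
Ending inventory: 313 @ $9.55 = $2,989.15
Check: goods available $4,833.50 = COGS $1,844.35 + ending $2,989.15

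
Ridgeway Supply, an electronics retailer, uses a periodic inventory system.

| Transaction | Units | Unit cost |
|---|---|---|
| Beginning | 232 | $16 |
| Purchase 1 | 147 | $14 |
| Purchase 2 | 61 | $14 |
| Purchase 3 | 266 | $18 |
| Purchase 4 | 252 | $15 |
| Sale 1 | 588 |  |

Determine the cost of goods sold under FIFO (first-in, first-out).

Sale 1 (588) [FIFO — oldest first]: 232 @ $16 + 147 @ $14 + 61 @ $14 + 148 @ $18 = $9,288
Ending inventory: 118 @ $18 + 252 @ $15 = $5,904

COGS = $9,288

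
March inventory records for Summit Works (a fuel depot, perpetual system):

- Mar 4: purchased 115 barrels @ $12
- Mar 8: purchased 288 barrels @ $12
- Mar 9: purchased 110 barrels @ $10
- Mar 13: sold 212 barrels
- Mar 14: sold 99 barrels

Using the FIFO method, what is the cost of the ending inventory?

Ending inventory = $2,204

Mar 13, 212 sold [FIFO — oldest first]: 115 @ $12 + 97 @ $12 = $2,544
Mar 14, 99 sold [FIFO — oldest first]: 99 @ $12 = $1,188
Total COGS = $2,544 + $1,188 = $3,732
Ending inventory: 92 @ $12 + 110 @ $10 = $2,204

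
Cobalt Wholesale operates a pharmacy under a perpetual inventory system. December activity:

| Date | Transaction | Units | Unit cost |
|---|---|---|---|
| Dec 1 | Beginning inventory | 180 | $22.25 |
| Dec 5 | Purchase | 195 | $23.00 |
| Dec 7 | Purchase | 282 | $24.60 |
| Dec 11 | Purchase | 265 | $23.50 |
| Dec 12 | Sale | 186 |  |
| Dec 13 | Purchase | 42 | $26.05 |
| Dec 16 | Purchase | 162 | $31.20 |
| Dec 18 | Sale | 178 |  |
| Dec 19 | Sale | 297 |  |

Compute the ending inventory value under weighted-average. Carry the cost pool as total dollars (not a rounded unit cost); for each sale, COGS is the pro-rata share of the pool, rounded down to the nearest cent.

Ending inventory = $11,592.70

After Dec 1: 180 on hand, pool $4,005.00 (≈ $22.2500 each)
After Dec 5: 375 on hand, pool $8,490.00 (≈ $22.6400 each)
After Dec 7: 657 on hand, pool $15,427.20 (≈ $23.4813 each)
After Dec 11: 922 on hand, pool $21,654.70 (≈ $23.4867 each)
Dec 12, sell 186: 186/922 × $21,654.70 → $4,368.51
After Dec 13: 778 on hand, pool $18,380.29 (≈ $23.6251 each)
After Dec 16: 940 on hand, pool $23,434.69 (≈ $24.9305 each)
Dec 18, sell 178: 178/940 × $23,434.69 → $4,437.63
Dec 19, sell 297: 297/762 × $18,997.06 → $7,404.36
Total COGS = $4,368.51 + $4,437.63 + $7,404.36 = $16,210.50
Ending inventory (cost pool remaining) = $11,592.70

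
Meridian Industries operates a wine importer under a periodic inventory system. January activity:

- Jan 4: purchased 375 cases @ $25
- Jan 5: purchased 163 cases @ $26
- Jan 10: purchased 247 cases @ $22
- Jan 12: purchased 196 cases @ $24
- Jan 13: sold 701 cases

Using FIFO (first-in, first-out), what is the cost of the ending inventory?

Ending inventory = $6,552

Jan 13, 701 sold [FIFO — oldest first]: 375 @ $25 + 163 @ $26 + 163 @ $22 = $17,199
Ending inventory: 84 @ $22 + 196 @ $24 = $6,552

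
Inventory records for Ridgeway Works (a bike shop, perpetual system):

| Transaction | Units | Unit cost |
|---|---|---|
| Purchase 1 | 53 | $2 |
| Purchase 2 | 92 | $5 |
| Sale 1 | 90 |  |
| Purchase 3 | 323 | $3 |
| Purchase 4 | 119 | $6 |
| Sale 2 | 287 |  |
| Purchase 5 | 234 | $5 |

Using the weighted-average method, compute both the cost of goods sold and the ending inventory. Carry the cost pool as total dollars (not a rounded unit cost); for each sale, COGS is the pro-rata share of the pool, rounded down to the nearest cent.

After Purchase 1: 53 on hand, pool $106.00 (≈ $2.0000 each)
After Purchase 2: 145 on hand, pool $566.00 (≈ $3.9034 each)
Sale 1, sell 90: 90/145 × $566.00 → $351.31
After Purchase 3: 378 on hand, pool $1,183.69 (≈ $3.1315 each)
After Purchase 4: 497 on hand, pool $1,897.69 (≈ $3.8183 each)
Sale 2, sell 287: 287/497 × $1,897.69 → $1,095.84
After Purchase 5: 444 on hand, pool $1,971.85 (≈ $4.4411 each)
Total COGS = $351.31 + $1,095.84 = $1,447.15
Ending inventory (cost pool remaining) = $1,971.85
Check: goods available $3,419.00 = COGS $1,447.15 + ending $1,971.85

COGS = $1,447.15; ending inventory = $1,971.85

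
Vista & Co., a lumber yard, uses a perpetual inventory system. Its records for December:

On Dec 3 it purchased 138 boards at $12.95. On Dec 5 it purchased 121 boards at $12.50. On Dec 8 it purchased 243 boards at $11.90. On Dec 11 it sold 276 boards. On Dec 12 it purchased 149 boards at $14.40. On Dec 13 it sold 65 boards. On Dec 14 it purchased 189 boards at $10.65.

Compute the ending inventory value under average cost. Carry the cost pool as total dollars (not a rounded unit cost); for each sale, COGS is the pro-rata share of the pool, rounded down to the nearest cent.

Ending inventory = $6,090.74

After Dec 3: 138 on hand, pool $1,787.10 (≈ $12.9500 each)
After Dec 5: 259 on hand, pool $3,299.60 (≈ $12.7398 each)
After Dec 8: 502 on hand, pool $6,191.30 (≈ $12.3333 each)
Dec 11, sell 276: 276/502 × $6,191.30 → $3,403.98
After Dec 12: 375 on hand, pool $4,932.92 (≈ $13.1545 each)
Dec 13, sell 65: 65/375 × $4,932.92 → $855.03
After Dec 14: 499 on hand, pool $6,090.74 (≈ $12.2059 each)
Total COGS = $3,403.98 + $855.03 = $4,259.01
Ending inventory (cost pool remaining) = $6,090.74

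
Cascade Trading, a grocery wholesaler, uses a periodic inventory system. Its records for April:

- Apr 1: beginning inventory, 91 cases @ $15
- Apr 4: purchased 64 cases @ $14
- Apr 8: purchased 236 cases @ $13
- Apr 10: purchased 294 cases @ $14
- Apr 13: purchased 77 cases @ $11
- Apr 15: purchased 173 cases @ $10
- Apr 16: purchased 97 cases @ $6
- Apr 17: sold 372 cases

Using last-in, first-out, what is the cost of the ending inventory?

Ending inventory = $9,095

Apr 17, 372 sold [LIFO — newest first]: 97 @ $6 + 173 @ $10 + 77 @ $11 + 25 @ $14 = $3,509
Ending inventory: 91 @ $15 + 64 @ $14 + 236 @ $13 + 269 @ $14 = $9,095
Check: goods available $12,604 = COGS $3,509 + ending $9,095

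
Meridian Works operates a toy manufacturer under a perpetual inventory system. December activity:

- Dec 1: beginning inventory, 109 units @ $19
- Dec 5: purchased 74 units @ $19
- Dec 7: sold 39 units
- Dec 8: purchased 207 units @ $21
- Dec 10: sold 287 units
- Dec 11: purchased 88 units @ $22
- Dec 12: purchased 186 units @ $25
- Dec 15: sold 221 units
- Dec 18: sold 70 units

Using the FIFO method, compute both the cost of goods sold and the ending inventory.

Dec 7, 39 sold [FIFO — oldest first]: 39 @ $19 = $741
Dec 10, 287 sold [FIFO — oldest first]: 70 @ $19 + 74 @ $19 + 143 @ $21 = $5,739
Dec 15, 221 sold [FIFO — oldest first]: 64 @ $21 + 88 @ $22 + 69 @ $25 = $5,005
Dec 18, 70 sold [FIFO — oldest first]: 70 @ $25 = $1,750
Total COGS = $741 + $5,739 + $5,005 + $1,750 = $13,235
Ending inventory: 47 @ $25 = $1,175

COGS = $13,235; ending inventory = $1,175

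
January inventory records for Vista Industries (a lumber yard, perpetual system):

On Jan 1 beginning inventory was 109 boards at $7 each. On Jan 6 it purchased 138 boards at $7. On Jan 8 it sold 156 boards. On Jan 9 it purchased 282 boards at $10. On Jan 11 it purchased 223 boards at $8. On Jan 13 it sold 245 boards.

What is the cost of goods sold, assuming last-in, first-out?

COGS = $3,096

Jan 8, 156 sold [LIFO — newest first]: 138 @ $7 + 18 @ $7 = $1,092
Jan 13, 245 sold [LIFO — newest first]: 223 @ $8 + 22 @ $10 = $2,004
Total COGS = $1,092 + $2,004 = $3,096
Ending inventory: 91 @ $7 + 260 @ $10 = $3,237
Check: goods available $6,333 = COGS $3,096 + ending $3,237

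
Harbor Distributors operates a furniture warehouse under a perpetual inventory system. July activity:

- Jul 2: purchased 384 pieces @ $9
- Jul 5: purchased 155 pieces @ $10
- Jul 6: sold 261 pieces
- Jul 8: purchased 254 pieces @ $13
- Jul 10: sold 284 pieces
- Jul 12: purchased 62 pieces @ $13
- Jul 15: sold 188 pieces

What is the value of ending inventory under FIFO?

Ending inventory = $1,586

Jul 6, 261 sold [FIFO — oldest first]: 261 @ $9 = $2,349
Jul 10, 284 sold [FIFO — oldest first]: 123 @ $9 + 155 @ $10 + 6 @ $13 = $2,735
Jul 15, 188 sold [FIFO — oldest first]: 188 @ $13 = $2,444
Total COGS = $2,349 + $2,735 + $2,444 = $7,528
Ending inventory: 60 @ $13 + 62 @ $13 = $1,586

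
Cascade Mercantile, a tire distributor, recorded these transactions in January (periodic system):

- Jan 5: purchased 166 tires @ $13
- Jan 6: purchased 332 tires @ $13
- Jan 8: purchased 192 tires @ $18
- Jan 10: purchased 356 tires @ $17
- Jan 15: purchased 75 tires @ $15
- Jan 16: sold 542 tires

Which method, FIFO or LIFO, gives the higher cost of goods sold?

LIFO

FIFO COGS: 166 @ $13 + 332 @ $13 + 44 @ $18 = $7,266
LIFO COGS: 75 @ $15 + 356 @ $17 + 111 @ $18 = $9,175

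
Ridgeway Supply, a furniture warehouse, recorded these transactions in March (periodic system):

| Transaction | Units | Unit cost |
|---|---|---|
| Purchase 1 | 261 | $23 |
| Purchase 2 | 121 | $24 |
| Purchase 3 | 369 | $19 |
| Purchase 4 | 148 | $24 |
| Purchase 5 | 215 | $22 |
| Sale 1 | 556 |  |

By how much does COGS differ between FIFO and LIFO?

$264

FIFO COGS: 261 @ $23 + 121 @ $24 + 174 @ $19 = $12,213
LIFO COGS: 215 @ $22 + 148 @ $24 + 193 @ $19 = $11,949
Difference = |$12,213 − $11,949| = $264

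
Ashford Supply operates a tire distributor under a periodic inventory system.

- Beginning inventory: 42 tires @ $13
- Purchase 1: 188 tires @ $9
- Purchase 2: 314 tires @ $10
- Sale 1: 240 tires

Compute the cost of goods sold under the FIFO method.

Sale 1 (240) [FIFO — oldest first]: 42 @ $13 + 188 @ $9 + 10 @ $10 = $2,338
Ending inventory: 304 @ $10 = $3,040

COGS = $2,338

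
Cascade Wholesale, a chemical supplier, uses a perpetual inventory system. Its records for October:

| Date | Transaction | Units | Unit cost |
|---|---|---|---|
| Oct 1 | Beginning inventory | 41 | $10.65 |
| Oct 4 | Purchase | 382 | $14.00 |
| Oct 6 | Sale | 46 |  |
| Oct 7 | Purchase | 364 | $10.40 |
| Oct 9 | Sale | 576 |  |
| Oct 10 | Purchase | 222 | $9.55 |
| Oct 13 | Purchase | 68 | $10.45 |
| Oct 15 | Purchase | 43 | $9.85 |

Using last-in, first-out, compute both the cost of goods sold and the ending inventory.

Oct 6, 46 sold [LIFO — newest first]: 46 @ $14.00 = $644.00
Oct 9, 576 sold [LIFO — newest first]: 364 @ $10.40 + 212 @ $14.00 = $6,753.60
Total COGS = $644.00 + $6,753.60 = $7,397.60
Ending inventory: 41 @ $10.65 + 124 @ $14.00 + 222 @ $9.55 + 68 @ $10.45 + 43 @ $9.85 = $5,426.90
Check: goods available $12,824.50 = COGS $7,397.60 + ending $5,426.90

COGS = $7,397.60; ending inventory = $5,426.90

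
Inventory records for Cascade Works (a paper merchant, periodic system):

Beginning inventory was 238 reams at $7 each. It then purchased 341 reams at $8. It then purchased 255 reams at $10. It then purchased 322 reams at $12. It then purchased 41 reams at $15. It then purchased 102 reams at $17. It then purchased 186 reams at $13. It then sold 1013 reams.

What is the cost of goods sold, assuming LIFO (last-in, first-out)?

COGS = $12,037

Sale 1 (1013) [LIFO — newest first]: 186 @ $13 + 102 @ $17 + 41 @ $15 + 322 @ $12 + 255 @ $10 + 107 @ $8 = $12,037
Ending inventory: 238 @ $7 + 234 @ $8 = $3,538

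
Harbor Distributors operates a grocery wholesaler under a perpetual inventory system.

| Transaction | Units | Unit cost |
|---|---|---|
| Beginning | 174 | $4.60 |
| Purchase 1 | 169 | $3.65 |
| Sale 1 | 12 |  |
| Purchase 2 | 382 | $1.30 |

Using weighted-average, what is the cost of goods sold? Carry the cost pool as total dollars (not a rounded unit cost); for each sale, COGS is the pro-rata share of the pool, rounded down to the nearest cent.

After Beginning: 174 on hand, pool $800.40 (≈ $4.6000 each)
After Purchase 1: 343 on hand, pool $1,417.25 (≈ $4.1319 each)
Sale 1, sell 12: 12/343 × $1,417.25 → $49.58
After Purchase 2: 713 on hand, pool $1,864.27 (≈ $2.6147 each)
Ending inventory (cost pool remaining) = $1,864.27

COGS = $49.58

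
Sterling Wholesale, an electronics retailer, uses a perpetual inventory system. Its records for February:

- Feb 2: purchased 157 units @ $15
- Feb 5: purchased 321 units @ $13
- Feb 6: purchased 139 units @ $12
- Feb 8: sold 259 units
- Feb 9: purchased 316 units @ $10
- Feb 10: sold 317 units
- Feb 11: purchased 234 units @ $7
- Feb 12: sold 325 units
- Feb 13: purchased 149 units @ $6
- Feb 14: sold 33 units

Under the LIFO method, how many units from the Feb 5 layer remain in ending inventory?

Feb 8, 259 sold [LIFO — newest first]: 139 @ $12 + 120 @ $13 = $3,228
Feb 10, 317 sold [LIFO — newest first]: 316 @ $10 + 1 @ $13 = $3,173
Feb 12, 325 sold [LIFO — newest first]: 234 @ $7 + 91 @ $13 = $2,821
Feb 14, 33 sold [LIFO — newest first]: 33 @ $6 = $198
Total COGS = $3,228 + $3,173 + $2,821 + $198 = $9,420
Ending inventory: 157 @ $15 + 109 @ $13 + 116 @ $6 = $4,468

109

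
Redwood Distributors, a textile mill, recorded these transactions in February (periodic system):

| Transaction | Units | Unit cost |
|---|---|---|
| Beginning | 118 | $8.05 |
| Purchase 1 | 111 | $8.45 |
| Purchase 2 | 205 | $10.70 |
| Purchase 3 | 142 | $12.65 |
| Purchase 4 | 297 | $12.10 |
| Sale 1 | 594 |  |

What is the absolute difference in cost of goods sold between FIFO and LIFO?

FIFO COGS: 118 @ $8.05 + 111 @ $8.45 + 205 @ $10.70 + 142 @ $12.65 + 18 @ $12.10 = $6,095.45
LIFO COGS: 297 @ $12.10 + 142 @ $12.65 + 155 @ $10.70 = $7,048.50
Difference = |$6,095.45 − $7,048.50| = $953.05

$953.05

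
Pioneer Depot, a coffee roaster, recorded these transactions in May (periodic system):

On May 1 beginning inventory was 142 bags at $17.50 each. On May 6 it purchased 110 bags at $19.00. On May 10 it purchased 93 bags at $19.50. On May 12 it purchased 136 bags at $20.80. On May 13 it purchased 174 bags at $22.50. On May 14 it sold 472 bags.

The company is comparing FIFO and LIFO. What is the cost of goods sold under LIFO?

COGS = $9,868.30

FIFO COGS: 142 @ $17.50 + 110 @ $19.00 + 93 @ $19.50 + 127 @ $20.80 = $9,030.10
LIFO COGS: 174 @ $22.50 + 136 @ $20.80 + 93 @ $19.50 + 69 @ $19.00 = $9,868.30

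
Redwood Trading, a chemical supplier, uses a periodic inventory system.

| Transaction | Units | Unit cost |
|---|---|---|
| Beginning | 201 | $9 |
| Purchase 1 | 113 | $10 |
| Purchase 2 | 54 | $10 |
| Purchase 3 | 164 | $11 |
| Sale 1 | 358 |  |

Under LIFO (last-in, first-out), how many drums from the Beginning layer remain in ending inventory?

Sale 1 (358) [LIFO — newest first]: 164 @ $11 + 54 @ $10 + 113 @ $10 + 27 @ $9 = $3,717
Ending inventory: 174 @ $9 = $1,566

174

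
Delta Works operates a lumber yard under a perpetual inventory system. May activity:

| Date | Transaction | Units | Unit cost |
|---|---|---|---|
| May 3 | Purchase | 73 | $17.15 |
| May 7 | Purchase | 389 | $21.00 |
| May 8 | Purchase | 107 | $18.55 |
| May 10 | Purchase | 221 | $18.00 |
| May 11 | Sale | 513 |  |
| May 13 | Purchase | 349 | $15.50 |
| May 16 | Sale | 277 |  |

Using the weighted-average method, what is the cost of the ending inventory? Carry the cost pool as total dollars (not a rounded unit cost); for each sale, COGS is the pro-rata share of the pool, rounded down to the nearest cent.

Ending inventory = $6,023.08

After May 3: 73 on hand, pool $1,251.95 (≈ $17.1500 each)
After May 7: 462 on hand, pool $9,420.95 (≈ $20.3917 each)
After May 8: 569 on hand, pool $11,405.80 (≈ $20.0453 each)
After May 10: 790 on hand, pool $15,383.80 (≈ $19.4732 each)
May 11, sell 513: 513/790 × $15,383.80 → $9,989.73
After May 13: 626 on hand, pool $10,803.57 (≈ $17.2581 each)
May 16, sell 277: 277/626 × $10,803.57 → $4,780.49
Total COGS = $9,989.73 + $4,780.49 = $14,770.22
Ending inventory (cost pool remaining) = $6,023.08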